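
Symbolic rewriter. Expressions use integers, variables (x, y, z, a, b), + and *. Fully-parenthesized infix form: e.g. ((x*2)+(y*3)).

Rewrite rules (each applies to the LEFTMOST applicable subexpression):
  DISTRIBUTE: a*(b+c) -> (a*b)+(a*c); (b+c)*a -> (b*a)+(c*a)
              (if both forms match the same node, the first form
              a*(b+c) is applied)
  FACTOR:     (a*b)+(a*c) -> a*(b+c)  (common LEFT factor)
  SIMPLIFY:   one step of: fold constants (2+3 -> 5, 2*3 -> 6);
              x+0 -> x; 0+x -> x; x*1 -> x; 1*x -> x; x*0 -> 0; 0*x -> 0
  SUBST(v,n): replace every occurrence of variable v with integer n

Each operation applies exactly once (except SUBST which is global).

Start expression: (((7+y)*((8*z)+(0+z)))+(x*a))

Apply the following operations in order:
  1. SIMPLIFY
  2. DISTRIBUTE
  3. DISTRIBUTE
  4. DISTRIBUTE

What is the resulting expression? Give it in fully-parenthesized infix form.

Answer: ((((7*(8*z))+(y*(8*z)))+((7*z)+(y*z)))+(x*a))

Derivation:
Start: (((7+y)*((8*z)+(0+z)))+(x*a))
Apply SIMPLIFY at LRR (target: (0+z)): (((7+y)*((8*z)+(0+z)))+(x*a)) -> (((7+y)*((8*z)+z))+(x*a))
Apply DISTRIBUTE at L (target: ((7+y)*((8*z)+z))): (((7+y)*((8*z)+z))+(x*a)) -> ((((7+y)*(8*z))+((7+y)*z))+(x*a))
Apply DISTRIBUTE at LL (target: ((7+y)*(8*z))): ((((7+y)*(8*z))+((7+y)*z))+(x*a)) -> ((((7*(8*z))+(y*(8*z)))+((7+y)*z))+(x*a))
Apply DISTRIBUTE at LR (target: ((7+y)*z)): ((((7*(8*z))+(y*(8*z)))+((7+y)*z))+(x*a)) -> ((((7*(8*z))+(y*(8*z)))+((7*z)+(y*z)))+(x*a))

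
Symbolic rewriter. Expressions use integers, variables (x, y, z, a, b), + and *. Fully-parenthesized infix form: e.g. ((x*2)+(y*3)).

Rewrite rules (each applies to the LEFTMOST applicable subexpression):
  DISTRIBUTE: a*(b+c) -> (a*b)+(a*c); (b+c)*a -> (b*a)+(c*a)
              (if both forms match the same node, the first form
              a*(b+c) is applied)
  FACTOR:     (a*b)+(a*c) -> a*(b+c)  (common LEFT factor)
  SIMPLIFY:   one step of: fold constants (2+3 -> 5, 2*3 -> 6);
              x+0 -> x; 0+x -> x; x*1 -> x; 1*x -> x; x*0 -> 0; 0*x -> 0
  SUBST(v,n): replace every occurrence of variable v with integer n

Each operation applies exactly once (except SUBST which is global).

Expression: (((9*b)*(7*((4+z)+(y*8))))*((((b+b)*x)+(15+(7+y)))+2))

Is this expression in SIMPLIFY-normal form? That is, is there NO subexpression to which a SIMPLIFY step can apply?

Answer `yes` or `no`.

Answer: yes

Derivation:
Expression: (((9*b)*(7*((4+z)+(y*8))))*((((b+b)*x)+(15+(7+y)))+2))
Scanning for simplifiable subexpressions (pre-order)...
  at root: (((9*b)*(7*((4+z)+(y*8))))*((((b+b)*x)+(15+(7+y)))+2)) (not simplifiable)
  at L: ((9*b)*(7*((4+z)+(y*8)))) (not simplifiable)
  at LL: (9*b) (not simplifiable)
  at LR: (7*((4+z)+(y*8))) (not simplifiable)
  at LRR: ((4+z)+(y*8)) (not simplifiable)
  at LRRL: (4+z) (not simplifiable)
  at LRRR: (y*8) (not simplifiable)
  at R: ((((b+b)*x)+(15+(7+y)))+2) (not simplifiable)
  at RL: (((b+b)*x)+(15+(7+y))) (not simplifiable)
  at RLL: ((b+b)*x) (not simplifiable)
  at RLLL: (b+b) (not simplifiable)
  at RLR: (15+(7+y)) (not simplifiable)
  at RLRR: (7+y) (not simplifiable)
Result: no simplifiable subexpression found -> normal form.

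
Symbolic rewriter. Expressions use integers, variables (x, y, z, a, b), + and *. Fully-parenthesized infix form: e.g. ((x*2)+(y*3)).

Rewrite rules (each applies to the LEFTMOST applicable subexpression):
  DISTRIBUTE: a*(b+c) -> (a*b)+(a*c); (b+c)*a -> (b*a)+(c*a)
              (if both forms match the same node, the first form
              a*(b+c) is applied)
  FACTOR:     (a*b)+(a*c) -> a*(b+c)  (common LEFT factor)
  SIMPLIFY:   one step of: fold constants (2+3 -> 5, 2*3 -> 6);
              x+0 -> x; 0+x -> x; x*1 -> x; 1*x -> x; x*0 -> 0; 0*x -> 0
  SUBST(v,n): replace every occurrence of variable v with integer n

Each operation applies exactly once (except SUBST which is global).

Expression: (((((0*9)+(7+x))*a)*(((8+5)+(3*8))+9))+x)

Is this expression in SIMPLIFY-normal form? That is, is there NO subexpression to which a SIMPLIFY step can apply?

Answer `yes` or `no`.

Answer: no

Derivation:
Expression: (((((0*9)+(7+x))*a)*(((8+5)+(3*8))+9))+x)
Scanning for simplifiable subexpressions (pre-order)...
  at root: (((((0*9)+(7+x))*a)*(((8+5)+(3*8))+9))+x) (not simplifiable)
  at L: ((((0*9)+(7+x))*a)*(((8+5)+(3*8))+9)) (not simplifiable)
  at LL: (((0*9)+(7+x))*a) (not simplifiable)
  at LLL: ((0*9)+(7+x)) (not simplifiable)
  at LLLL: (0*9) (SIMPLIFIABLE)
  at LLLR: (7+x) (not simplifiable)
  at LR: (((8+5)+(3*8))+9) (not simplifiable)
  at LRL: ((8+5)+(3*8)) (not simplifiable)
  at LRLL: (8+5) (SIMPLIFIABLE)
  at LRLR: (3*8) (SIMPLIFIABLE)
Found simplifiable subexpr at path LLLL: (0*9)
One SIMPLIFY step would give: ((((0+(7+x))*a)*(((8+5)+(3*8))+9))+x)
-> NOT in normal form.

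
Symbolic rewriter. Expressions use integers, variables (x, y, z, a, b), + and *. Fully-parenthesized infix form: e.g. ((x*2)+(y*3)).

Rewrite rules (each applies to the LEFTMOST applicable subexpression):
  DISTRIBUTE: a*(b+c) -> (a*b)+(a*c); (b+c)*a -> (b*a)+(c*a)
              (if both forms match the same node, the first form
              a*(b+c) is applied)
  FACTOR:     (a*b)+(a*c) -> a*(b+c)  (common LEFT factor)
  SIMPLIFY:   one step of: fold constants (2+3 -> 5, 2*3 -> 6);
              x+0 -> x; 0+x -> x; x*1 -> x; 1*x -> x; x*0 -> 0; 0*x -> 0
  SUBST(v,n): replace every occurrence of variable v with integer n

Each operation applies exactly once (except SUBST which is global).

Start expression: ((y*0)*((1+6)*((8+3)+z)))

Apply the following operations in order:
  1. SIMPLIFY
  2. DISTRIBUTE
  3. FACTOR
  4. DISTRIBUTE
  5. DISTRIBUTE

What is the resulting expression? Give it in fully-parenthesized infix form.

Answer: ((0*((1+6)*(8+3)))+(0*((1+6)*z)))

Derivation:
Start: ((y*0)*((1+6)*((8+3)+z)))
Apply SIMPLIFY at L (target: (y*0)): ((y*0)*((1+6)*((8+3)+z))) -> (0*((1+6)*((8+3)+z)))
Apply DISTRIBUTE at R (target: ((1+6)*((8+3)+z))): (0*((1+6)*((8+3)+z))) -> (0*(((1+6)*(8+3))+((1+6)*z)))
Apply FACTOR at R (target: (((1+6)*(8+3))+((1+6)*z))): (0*(((1+6)*(8+3))+((1+6)*z))) -> (0*((1+6)*((8+3)+z)))
Apply DISTRIBUTE at R (target: ((1+6)*((8+3)+z))): (0*((1+6)*((8+3)+z))) -> (0*(((1+6)*(8+3))+((1+6)*z)))
Apply DISTRIBUTE at root (target: (0*(((1+6)*(8+3))+((1+6)*z)))): (0*(((1+6)*(8+3))+((1+6)*z))) -> ((0*((1+6)*(8+3)))+(0*((1+6)*z)))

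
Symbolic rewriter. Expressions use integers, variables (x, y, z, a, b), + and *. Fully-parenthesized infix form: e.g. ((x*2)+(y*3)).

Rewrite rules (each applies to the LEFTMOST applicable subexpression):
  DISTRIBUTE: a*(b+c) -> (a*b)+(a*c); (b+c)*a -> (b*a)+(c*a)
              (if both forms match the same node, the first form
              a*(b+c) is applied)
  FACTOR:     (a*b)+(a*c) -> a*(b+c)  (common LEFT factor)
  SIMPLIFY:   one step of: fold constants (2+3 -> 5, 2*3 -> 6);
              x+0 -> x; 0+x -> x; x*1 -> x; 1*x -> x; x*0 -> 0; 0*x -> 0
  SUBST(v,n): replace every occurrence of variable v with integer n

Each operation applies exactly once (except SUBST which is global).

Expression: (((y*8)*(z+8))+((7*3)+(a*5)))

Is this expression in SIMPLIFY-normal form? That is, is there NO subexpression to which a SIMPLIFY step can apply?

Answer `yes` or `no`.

Answer: no

Derivation:
Expression: (((y*8)*(z+8))+((7*3)+(a*5)))
Scanning for simplifiable subexpressions (pre-order)...
  at root: (((y*8)*(z+8))+((7*3)+(a*5))) (not simplifiable)
  at L: ((y*8)*(z+8)) (not simplifiable)
  at LL: (y*8) (not simplifiable)
  at LR: (z+8) (not simplifiable)
  at R: ((7*3)+(a*5)) (not simplifiable)
  at RL: (7*3) (SIMPLIFIABLE)
  at RR: (a*5) (not simplifiable)
Found simplifiable subexpr at path RL: (7*3)
One SIMPLIFY step would give: (((y*8)*(z+8))+(21+(a*5)))
-> NOT in normal form.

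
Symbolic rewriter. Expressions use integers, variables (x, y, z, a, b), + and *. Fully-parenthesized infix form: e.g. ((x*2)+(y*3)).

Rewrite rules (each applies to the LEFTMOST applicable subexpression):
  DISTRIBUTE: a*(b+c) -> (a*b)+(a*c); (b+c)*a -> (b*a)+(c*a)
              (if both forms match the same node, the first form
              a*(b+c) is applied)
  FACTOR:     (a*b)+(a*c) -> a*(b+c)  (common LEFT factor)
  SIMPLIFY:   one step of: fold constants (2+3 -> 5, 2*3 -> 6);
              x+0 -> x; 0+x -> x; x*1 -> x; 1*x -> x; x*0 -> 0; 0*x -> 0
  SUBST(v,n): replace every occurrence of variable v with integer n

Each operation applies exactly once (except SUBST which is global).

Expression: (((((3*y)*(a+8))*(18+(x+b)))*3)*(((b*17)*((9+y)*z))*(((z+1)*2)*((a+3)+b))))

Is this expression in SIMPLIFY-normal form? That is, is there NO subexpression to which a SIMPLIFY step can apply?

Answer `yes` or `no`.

Expression: (((((3*y)*(a+8))*(18+(x+b)))*3)*(((b*17)*((9+y)*z))*(((z+1)*2)*((a+3)+b))))
Scanning for simplifiable subexpressions (pre-order)...
  at root: (((((3*y)*(a+8))*(18+(x+b)))*3)*(((b*17)*((9+y)*z))*(((z+1)*2)*((a+3)+b)))) (not simplifiable)
  at L: ((((3*y)*(a+8))*(18+(x+b)))*3) (not simplifiable)
  at LL: (((3*y)*(a+8))*(18+(x+b))) (not simplifiable)
  at LLL: ((3*y)*(a+8)) (not simplifiable)
  at LLLL: (3*y) (not simplifiable)
  at LLLR: (a+8) (not simplifiable)
  at LLR: (18+(x+b)) (not simplifiable)
  at LLRR: (x+b) (not simplifiable)
  at R: (((b*17)*((9+y)*z))*(((z+1)*2)*((a+3)+b))) (not simplifiable)
  at RL: ((b*17)*((9+y)*z)) (not simplifiable)
  at RLL: (b*17) (not simplifiable)
  at RLR: ((9+y)*z) (not simplifiable)
  at RLRL: (9+y) (not simplifiable)
  at RR: (((z+1)*2)*((a+3)+b)) (not simplifiable)
  at RRL: ((z+1)*2) (not simplifiable)
  at RRLL: (z+1) (not simplifiable)
  at RRR: ((a+3)+b) (not simplifiable)
  at RRRL: (a+3) (not simplifiable)
Result: no simplifiable subexpression found -> normal form.

Answer: yes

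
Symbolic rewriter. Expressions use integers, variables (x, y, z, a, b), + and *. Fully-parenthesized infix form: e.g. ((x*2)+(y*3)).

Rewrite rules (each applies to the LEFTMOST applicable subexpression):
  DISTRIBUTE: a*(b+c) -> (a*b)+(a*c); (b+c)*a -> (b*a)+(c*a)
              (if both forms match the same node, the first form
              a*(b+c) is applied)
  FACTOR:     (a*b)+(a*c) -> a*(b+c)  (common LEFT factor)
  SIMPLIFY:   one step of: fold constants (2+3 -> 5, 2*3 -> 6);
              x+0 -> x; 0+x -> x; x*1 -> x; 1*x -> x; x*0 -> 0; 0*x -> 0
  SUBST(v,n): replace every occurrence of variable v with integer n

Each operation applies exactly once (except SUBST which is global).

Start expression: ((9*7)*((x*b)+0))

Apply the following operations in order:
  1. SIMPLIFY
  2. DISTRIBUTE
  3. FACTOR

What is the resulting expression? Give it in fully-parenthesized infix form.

Answer: (63*((x*b)+0))

Derivation:
Start: ((9*7)*((x*b)+0))
Apply SIMPLIFY at L (target: (9*7)): ((9*7)*((x*b)+0)) -> (63*((x*b)+0))
Apply DISTRIBUTE at root (target: (63*((x*b)+0))): (63*((x*b)+0)) -> ((63*(x*b))+(63*0))
Apply FACTOR at root (target: ((63*(x*b))+(63*0))): ((63*(x*b))+(63*0)) -> (63*((x*b)+0))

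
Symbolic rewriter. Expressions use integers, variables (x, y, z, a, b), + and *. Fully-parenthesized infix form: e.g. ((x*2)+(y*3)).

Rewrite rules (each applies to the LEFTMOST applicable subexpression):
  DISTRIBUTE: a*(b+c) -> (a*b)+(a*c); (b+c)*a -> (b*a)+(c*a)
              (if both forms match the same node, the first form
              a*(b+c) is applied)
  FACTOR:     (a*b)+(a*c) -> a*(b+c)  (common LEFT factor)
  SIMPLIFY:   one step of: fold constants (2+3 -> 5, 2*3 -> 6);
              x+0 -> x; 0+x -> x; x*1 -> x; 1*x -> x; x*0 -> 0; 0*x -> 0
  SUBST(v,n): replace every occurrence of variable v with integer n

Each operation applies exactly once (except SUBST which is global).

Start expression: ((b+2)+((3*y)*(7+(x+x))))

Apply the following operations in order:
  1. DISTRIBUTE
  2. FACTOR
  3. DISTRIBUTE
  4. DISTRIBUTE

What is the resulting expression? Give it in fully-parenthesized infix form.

Start: ((b+2)+((3*y)*(7+(x+x))))
Apply DISTRIBUTE at R (target: ((3*y)*(7+(x+x)))): ((b+2)+((3*y)*(7+(x+x)))) -> ((b+2)+(((3*y)*7)+((3*y)*(x+x))))
Apply FACTOR at R (target: (((3*y)*7)+((3*y)*(x+x)))): ((b+2)+(((3*y)*7)+((3*y)*(x+x)))) -> ((b+2)+((3*y)*(7+(x+x))))
Apply DISTRIBUTE at R (target: ((3*y)*(7+(x+x)))): ((b+2)+((3*y)*(7+(x+x)))) -> ((b+2)+(((3*y)*7)+((3*y)*(x+x))))
Apply DISTRIBUTE at RR (target: ((3*y)*(x+x))): ((b+2)+(((3*y)*7)+((3*y)*(x+x)))) -> ((b+2)+(((3*y)*7)+(((3*y)*x)+((3*y)*x))))

Answer: ((b+2)+(((3*y)*7)+(((3*y)*x)+((3*y)*x))))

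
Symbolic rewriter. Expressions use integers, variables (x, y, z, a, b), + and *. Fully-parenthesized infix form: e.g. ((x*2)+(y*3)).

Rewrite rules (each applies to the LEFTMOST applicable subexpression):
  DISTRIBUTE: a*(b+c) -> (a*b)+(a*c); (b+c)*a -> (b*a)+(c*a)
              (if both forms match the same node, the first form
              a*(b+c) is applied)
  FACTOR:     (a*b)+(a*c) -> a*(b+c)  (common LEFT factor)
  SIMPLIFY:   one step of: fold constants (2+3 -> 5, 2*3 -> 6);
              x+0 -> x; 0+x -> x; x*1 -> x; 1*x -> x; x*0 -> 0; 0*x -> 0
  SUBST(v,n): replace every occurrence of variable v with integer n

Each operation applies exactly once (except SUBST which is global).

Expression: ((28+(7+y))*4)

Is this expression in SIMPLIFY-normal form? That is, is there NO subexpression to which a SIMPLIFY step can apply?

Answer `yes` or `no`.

Expression: ((28+(7+y))*4)
Scanning for simplifiable subexpressions (pre-order)...
  at root: ((28+(7+y))*4) (not simplifiable)
  at L: (28+(7+y)) (not simplifiable)
  at LR: (7+y) (not simplifiable)
Result: no simplifiable subexpression found -> normal form.

Answer: yes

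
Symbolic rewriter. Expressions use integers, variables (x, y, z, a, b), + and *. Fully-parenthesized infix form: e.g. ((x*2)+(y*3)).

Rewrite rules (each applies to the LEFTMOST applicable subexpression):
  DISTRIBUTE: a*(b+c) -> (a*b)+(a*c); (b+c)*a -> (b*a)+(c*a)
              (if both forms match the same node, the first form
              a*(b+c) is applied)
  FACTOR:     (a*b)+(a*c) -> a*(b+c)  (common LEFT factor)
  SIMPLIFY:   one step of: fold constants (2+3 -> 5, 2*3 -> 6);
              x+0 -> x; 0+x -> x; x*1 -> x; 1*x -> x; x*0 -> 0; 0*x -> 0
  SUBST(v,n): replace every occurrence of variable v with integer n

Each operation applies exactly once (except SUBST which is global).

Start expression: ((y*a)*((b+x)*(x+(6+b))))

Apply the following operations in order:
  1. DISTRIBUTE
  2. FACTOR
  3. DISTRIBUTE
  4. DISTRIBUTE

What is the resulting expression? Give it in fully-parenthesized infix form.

Answer: (((y*a)*((b+x)*x))+((y*a)*((b+x)*(6+b))))

Derivation:
Start: ((y*a)*((b+x)*(x+(6+b))))
Apply DISTRIBUTE at R (target: ((b+x)*(x+(6+b)))): ((y*a)*((b+x)*(x+(6+b)))) -> ((y*a)*(((b+x)*x)+((b+x)*(6+b))))
Apply FACTOR at R (target: (((b+x)*x)+((b+x)*(6+b)))): ((y*a)*(((b+x)*x)+((b+x)*(6+b)))) -> ((y*a)*((b+x)*(x+(6+b))))
Apply DISTRIBUTE at R (target: ((b+x)*(x+(6+b)))): ((y*a)*((b+x)*(x+(6+b)))) -> ((y*a)*(((b+x)*x)+((b+x)*(6+b))))
Apply DISTRIBUTE at root (target: ((y*a)*(((b+x)*x)+((b+x)*(6+b))))): ((y*a)*(((b+x)*x)+((b+x)*(6+b)))) -> (((y*a)*((b+x)*x))+((y*a)*((b+x)*(6+b))))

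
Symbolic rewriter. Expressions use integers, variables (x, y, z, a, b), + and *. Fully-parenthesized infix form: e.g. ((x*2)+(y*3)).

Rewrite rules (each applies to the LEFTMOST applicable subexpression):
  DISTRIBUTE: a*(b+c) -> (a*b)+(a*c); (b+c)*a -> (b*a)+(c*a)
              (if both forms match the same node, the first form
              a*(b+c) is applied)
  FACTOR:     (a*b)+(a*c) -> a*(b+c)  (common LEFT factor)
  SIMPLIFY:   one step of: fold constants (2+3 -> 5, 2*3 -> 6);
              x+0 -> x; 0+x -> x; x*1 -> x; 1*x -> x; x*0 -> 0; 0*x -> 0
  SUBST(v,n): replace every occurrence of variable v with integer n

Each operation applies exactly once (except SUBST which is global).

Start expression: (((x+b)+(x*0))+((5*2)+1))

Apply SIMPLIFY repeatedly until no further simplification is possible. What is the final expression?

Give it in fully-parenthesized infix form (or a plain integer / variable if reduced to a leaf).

Start: (((x+b)+(x*0))+((5*2)+1))
Step 1: at LR: (x*0) -> 0; overall: (((x+b)+(x*0))+((5*2)+1)) -> (((x+b)+0)+((5*2)+1))
Step 2: at L: ((x+b)+0) -> (x+b); overall: (((x+b)+0)+((5*2)+1)) -> ((x+b)+((5*2)+1))
Step 3: at RL: (5*2) -> 10; overall: ((x+b)+((5*2)+1)) -> ((x+b)+(10+1))
Step 4: at R: (10+1) -> 11; overall: ((x+b)+(10+1)) -> ((x+b)+11)
Fixed point: ((x+b)+11)

Answer: ((x+b)+11)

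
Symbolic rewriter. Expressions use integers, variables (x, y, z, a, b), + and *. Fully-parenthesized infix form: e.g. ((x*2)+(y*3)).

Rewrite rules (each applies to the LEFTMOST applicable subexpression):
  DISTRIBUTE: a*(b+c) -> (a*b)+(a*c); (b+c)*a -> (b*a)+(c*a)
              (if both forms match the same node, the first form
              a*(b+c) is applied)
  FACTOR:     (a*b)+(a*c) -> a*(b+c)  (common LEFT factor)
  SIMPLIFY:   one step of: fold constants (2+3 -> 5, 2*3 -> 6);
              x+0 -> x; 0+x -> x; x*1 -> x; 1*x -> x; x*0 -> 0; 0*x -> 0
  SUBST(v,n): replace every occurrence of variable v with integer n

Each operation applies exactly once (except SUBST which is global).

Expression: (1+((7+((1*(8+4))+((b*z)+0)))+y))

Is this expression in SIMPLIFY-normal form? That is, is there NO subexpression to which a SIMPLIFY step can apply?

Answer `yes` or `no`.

Expression: (1+((7+((1*(8+4))+((b*z)+0)))+y))
Scanning for simplifiable subexpressions (pre-order)...
  at root: (1+((7+((1*(8+4))+((b*z)+0)))+y)) (not simplifiable)
  at R: ((7+((1*(8+4))+((b*z)+0)))+y) (not simplifiable)
  at RL: (7+((1*(8+4))+((b*z)+0))) (not simplifiable)
  at RLR: ((1*(8+4))+((b*z)+0)) (not simplifiable)
  at RLRL: (1*(8+4)) (SIMPLIFIABLE)
  at RLRLR: (8+4) (SIMPLIFIABLE)
  at RLRR: ((b*z)+0) (SIMPLIFIABLE)
  at RLRRL: (b*z) (not simplifiable)
Found simplifiable subexpr at path RLRL: (1*(8+4))
One SIMPLIFY step would give: (1+((7+((8+4)+((b*z)+0)))+y))
-> NOT in normal form.

Answer: no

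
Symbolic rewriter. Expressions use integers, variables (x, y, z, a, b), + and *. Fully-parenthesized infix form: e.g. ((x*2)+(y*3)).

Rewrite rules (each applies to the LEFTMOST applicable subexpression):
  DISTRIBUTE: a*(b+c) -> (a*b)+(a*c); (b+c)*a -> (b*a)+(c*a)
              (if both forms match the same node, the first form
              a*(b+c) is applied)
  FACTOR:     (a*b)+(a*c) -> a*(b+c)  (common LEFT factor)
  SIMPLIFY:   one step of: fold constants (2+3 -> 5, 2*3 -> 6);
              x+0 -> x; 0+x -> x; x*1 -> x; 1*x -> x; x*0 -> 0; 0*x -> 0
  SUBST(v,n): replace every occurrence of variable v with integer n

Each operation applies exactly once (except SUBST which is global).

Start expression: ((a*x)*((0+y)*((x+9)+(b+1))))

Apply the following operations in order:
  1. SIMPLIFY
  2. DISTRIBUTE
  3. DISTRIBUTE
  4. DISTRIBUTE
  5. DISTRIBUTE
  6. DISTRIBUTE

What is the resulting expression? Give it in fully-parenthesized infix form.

Answer: ((((a*x)*(y*x))+((a*x)*(y*9)))+((a*x)*((y*b)+(y*1))))

Derivation:
Start: ((a*x)*((0+y)*((x+9)+(b+1))))
Apply SIMPLIFY at RL (target: (0+y)): ((a*x)*((0+y)*((x+9)+(b+1)))) -> ((a*x)*(y*((x+9)+(b+1))))
Apply DISTRIBUTE at R (target: (y*((x+9)+(b+1)))): ((a*x)*(y*((x+9)+(b+1)))) -> ((a*x)*((y*(x+9))+(y*(b+1))))
Apply DISTRIBUTE at root (target: ((a*x)*((y*(x+9))+(y*(b+1))))): ((a*x)*((y*(x+9))+(y*(b+1)))) -> (((a*x)*(y*(x+9)))+((a*x)*(y*(b+1))))
Apply DISTRIBUTE at LR (target: (y*(x+9))): (((a*x)*(y*(x+9)))+((a*x)*(y*(b+1)))) -> (((a*x)*((y*x)+(y*9)))+((a*x)*(y*(b+1))))
Apply DISTRIBUTE at L (target: ((a*x)*((y*x)+(y*9)))): (((a*x)*((y*x)+(y*9)))+((a*x)*(y*(b+1)))) -> ((((a*x)*(y*x))+((a*x)*(y*9)))+((a*x)*(y*(b+1))))
Apply DISTRIBUTE at RR (target: (y*(b+1))): ((((a*x)*(y*x))+((a*x)*(y*9)))+((a*x)*(y*(b+1)))) -> ((((a*x)*(y*x))+((a*x)*(y*9)))+((a*x)*((y*b)+(y*1))))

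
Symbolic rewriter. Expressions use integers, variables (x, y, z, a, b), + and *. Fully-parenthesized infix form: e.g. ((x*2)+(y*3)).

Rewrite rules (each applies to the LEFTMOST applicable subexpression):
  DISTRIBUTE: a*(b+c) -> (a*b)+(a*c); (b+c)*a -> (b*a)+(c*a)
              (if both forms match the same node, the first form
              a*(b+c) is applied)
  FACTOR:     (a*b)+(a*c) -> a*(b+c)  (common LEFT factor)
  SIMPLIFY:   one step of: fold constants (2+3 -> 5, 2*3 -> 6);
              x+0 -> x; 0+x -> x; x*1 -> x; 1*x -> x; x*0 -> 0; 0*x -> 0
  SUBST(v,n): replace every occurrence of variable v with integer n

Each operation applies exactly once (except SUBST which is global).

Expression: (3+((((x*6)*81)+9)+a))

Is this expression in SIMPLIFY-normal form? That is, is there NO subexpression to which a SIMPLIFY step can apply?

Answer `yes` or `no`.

Expression: (3+((((x*6)*81)+9)+a))
Scanning for simplifiable subexpressions (pre-order)...
  at root: (3+((((x*6)*81)+9)+a)) (not simplifiable)
  at R: ((((x*6)*81)+9)+a) (not simplifiable)
  at RL: (((x*6)*81)+9) (not simplifiable)
  at RLL: ((x*6)*81) (not simplifiable)
  at RLLL: (x*6) (not simplifiable)
Result: no simplifiable subexpression found -> normal form.

Answer: yes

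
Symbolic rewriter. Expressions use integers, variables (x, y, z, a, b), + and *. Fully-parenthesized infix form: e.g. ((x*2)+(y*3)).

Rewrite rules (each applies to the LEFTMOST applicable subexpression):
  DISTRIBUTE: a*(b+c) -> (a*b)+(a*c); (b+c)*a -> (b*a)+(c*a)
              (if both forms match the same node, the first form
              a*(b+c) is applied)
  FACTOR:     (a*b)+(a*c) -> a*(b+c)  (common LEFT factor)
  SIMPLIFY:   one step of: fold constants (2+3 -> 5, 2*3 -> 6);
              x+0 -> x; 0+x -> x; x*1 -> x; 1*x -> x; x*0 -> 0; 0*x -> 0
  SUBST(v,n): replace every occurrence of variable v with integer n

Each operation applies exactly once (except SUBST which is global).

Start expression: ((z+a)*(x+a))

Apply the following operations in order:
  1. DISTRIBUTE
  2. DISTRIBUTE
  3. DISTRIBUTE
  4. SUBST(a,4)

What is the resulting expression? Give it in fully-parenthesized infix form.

Start: ((z+a)*(x+a))
Apply DISTRIBUTE at root (target: ((z+a)*(x+a))): ((z+a)*(x+a)) -> (((z+a)*x)+((z+a)*a))
Apply DISTRIBUTE at L (target: ((z+a)*x)): (((z+a)*x)+((z+a)*a)) -> (((z*x)+(a*x))+((z+a)*a))
Apply DISTRIBUTE at R (target: ((z+a)*a)): (((z*x)+(a*x))+((z+a)*a)) -> (((z*x)+(a*x))+((z*a)+(a*a)))
Apply SUBST(a,4): (((z*x)+(a*x))+((z*a)+(a*a))) -> (((z*x)+(4*x))+((z*4)+(4*4)))

Answer: (((z*x)+(4*x))+((z*4)+(4*4)))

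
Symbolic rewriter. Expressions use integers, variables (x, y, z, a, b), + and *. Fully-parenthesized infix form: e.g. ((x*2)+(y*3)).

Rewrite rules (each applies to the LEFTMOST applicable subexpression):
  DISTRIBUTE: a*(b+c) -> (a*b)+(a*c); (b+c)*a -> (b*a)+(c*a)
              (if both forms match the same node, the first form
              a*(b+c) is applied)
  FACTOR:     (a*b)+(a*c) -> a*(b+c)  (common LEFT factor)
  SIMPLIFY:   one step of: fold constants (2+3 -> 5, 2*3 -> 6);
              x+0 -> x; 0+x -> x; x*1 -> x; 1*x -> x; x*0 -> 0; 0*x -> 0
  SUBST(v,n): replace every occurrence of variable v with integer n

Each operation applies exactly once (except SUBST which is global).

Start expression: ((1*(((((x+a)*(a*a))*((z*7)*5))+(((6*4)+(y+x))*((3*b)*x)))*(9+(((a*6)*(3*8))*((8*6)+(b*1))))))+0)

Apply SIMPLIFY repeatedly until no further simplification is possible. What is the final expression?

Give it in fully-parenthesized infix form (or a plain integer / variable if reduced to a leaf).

Start: ((1*(((((x+a)*(a*a))*((z*7)*5))+(((6*4)+(y+x))*((3*b)*x)))*(9+(((a*6)*(3*8))*((8*6)+(b*1))))))+0)
Step 1: at root: ((1*(((((x+a)*(a*a))*((z*7)*5))+(((6*4)+(y+x))*((3*b)*x)))*(9+(((a*6)*(3*8))*((8*6)+(b*1))))))+0) -> (1*(((((x+a)*(a*a))*((z*7)*5))+(((6*4)+(y+x))*((3*b)*x)))*(9+(((a*6)*(3*8))*((8*6)+(b*1)))))); overall: ((1*(((((x+a)*(a*a))*((z*7)*5))+(((6*4)+(y+x))*((3*b)*x)))*(9+(((a*6)*(3*8))*((8*6)+(b*1))))))+0) -> (1*(((((x+a)*(a*a))*((z*7)*5))+(((6*4)+(y+x))*((3*b)*x)))*(9+(((a*6)*(3*8))*((8*6)+(b*1))))))
Step 2: at root: (1*(((((x+a)*(a*a))*((z*7)*5))+(((6*4)+(y+x))*((3*b)*x)))*(9+(((a*6)*(3*8))*((8*6)+(b*1)))))) -> (((((x+a)*(a*a))*((z*7)*5))+(((6*4)+(y+x))*((3*b)*x)))*(9+(((a*6)*(3*8))*((8*6)+(b*1))))); overall: (1*(((((x+a)*(a*a))*((z*7)*5))+(((6*4)+(y+x))*((3*b)*x)))*(9+(((a*6)*(3*8))*((8*6)+(b*1)))))) -> (((((x+a)*(a*a))*((z*7)*5))+(((6*4)+(y+x))*((3*b)*x)))*(9+(((a*6)*(3*8))*((8*6)+(b*1)))))
Step 3: at LRLL: (6*4) -> 24; overall: (((((x+a)*(a*a))*((z*7)*5))+(((6*4)+(y+x))*((3*b)*x)))*(9+(((a*6)*(3*8))*((8*6)+(b*1))))) -> (((((x+a)*(a*a))*((z*7)*5))+((24+(y+x))*((3*b)*x)))*(9+(((a*6)*(3*8))*((8*6)+(b*1)))))
Step 4: at RRLR: (3*8) -> 24; overall: (((((x+a)*(a*a))*((z*7)*5))+((24+(y+x))*((3*b)*x)))*(9+(((a*6)*(3*8))*((8*6)+(b*1))))) -> (((((x+a)*(a*a))*((z*7)*5))+((24+(y+x))*((3*b)*x)))*(9+(((a*6)*24)*((8*6)+(b*1)))))
Step 5: at RRRL: (8*6) -> 48; overall: (((((x+a)*(a*a))*((z*7)*5))+((24+(y+x))*((3*b)*x)))*(9+(((a*6)*24)*((8*6)+(b*1))))) -> (((((x+a)*(a*a))*((z*7)*5))+((24+(y+x))*((3*b)*x)))*(9+(((a*6)*24)*(48+(b*1)))))
Step 6: at RRRR: (b*1) -> b; overall: (((((x+a)*(a*a))*((z*7)*5))+((24+(y+x))*((3*b)*x)))*(9+(((a*6)*24)*(48+(b*1))))) -> (((((x+a)*(a*a))*((z*7)*5))+((24+(y+x))*((3*b)*x)))*(9+(((a*6)*24)*(48+b))))
Fixed point: (((((x+a)*(a*a))*((z*7)*5))+((24+(y+x))*((3*b)*x)))*(9+(((a*6)*24)*(48+b))))

Answer: (((((x+a)*(a*a))*((z*7)*5))+((24+(y+x))*((3*b)*x)))*(9+(((a*6)*24)*(48+b))))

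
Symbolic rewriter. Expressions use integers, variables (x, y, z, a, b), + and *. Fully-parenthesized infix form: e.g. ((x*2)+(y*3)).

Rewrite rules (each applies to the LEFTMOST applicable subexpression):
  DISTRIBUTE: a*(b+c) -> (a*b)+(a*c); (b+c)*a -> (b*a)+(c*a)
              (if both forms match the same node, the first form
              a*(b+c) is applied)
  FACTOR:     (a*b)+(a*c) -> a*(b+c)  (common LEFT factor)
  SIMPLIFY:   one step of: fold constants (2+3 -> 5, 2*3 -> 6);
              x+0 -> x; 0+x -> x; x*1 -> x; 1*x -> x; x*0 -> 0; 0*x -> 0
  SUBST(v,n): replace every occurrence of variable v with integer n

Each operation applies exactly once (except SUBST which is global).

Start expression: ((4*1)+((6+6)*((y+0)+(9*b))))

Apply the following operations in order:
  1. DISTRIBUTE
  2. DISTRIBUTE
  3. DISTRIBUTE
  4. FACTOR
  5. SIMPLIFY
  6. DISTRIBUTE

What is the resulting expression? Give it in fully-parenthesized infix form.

Start: ((4*1)+((6+6)*((y+0)+(9*b))))
Apply DISTRIBUTE at R (target: ((6+6)*((y+0)+(9*b)))): ((4*1)+((6+6)*((y+0)+(9*b)))) -> ((4*1)+(((6+6)*(y+0))+((6+6)*(9*b))))
Apply DISTRIBUTE at RL (target: ((6+6)*(y+0))): ((4*1)+(((6+6)*(y+0))+((6+6)*(9*b)))) -> ((4*1)+((((6+6)*y)+((6+6)*0))+((6+6)*(9*b))))
Apply DISTRIBUTE at RLL (target: ((6+6)*y)): ((4*1)+((((6+6)*y)+((6+6)*0))+((6+6)*(9*b)))) -> ((4*1)+((((6*y)+(6*y))+((6+6)*0))+((6+6)*(9*b))))
Apply FACTOR at RLL (target: ((6*y)+(6*y))): ((4*1)+((((6*y)+(6*y))+((6+6)*0))+((6+6)*(9*b)))) -> ((4*1)+(((6*(y+y))+((6+6)*0))+((6+6)*(9*b))))
Apply SIMPLIFY at L (target: (4*1)): ((4*1)+(((6*(y+y))+((6+6)*0))+((6+6)*(9*b)))) -> (4+(((6*(y+y))+((6+6)*0))+((6+6)*(9*b))))
Apply DISTRIBUTE at RLL (target: (6*(y+y))): (4+(((6*(y+y))+((6+6)*0))+((6+6)*(9*b)))) -> (4+((((6*y)+(6*y))+((6+6)*0))+((6+6)*(9*b))))

Answer: (4+((((6*y)+(6*y))+((6+6)*0))+((6+6)*(9*b))))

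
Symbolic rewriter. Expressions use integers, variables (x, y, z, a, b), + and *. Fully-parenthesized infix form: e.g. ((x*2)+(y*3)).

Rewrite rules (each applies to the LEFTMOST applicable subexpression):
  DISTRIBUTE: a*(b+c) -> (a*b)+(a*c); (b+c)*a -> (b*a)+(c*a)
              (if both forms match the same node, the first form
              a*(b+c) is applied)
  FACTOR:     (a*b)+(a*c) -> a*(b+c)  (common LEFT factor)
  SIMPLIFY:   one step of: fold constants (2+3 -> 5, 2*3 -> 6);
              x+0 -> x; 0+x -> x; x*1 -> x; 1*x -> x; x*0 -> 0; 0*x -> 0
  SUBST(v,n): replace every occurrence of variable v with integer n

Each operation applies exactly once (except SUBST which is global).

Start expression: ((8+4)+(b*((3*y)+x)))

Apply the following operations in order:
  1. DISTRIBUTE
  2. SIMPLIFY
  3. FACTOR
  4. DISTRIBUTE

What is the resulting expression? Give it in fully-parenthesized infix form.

Start: ((8+4)+(b*((3*y)+x)))
Apply DISTRIBUTE at R (target: (b*((3*y)+x))): ((8+4)+(b*((3*y)+x))) -> ((8+4)+((b*(3*y))+(b*x)))
Apply SIMPLIFY at L (target: (8+4)): ((8+4)+((b*(3*y))+(b*x))) -> (12+((b*(3*y))+(b*x)))
Apply FACTOR at R (target: ((b*(3*y))+(b*x))): (12+((b*(3*y))+(b*x))) -> (12+(b*((3*y)+x)))
Apply DISTRIBUTE at R (target: (b*((3*y)+x))): (12+(b*((3*y)+x))) -> (12+((b*(3*y))+(b*x)))

Answer: (12+((b*(3*y))+(b*x)))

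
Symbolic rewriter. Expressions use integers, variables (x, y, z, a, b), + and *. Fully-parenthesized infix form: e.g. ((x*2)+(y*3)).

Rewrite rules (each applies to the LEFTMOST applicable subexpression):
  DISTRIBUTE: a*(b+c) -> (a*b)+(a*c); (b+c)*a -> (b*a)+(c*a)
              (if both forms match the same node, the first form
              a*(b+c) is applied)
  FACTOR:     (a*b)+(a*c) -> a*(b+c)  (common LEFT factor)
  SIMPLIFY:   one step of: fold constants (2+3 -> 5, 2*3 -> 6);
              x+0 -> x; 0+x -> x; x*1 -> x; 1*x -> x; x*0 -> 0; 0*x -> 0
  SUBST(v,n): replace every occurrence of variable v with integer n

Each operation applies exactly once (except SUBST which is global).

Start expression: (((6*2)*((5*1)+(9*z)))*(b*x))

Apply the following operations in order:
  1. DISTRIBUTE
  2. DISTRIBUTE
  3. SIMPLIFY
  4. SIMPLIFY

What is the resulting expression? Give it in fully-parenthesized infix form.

Start: (((6*2)*((5*1)+(9*z)))*(b*x))
Apply DISTRIBUTE at L (target: ((6*2)*((5*1)+(9*z)))): (((6*2)*((5*1)+(9*z)))*(b*x)) -> ((((6*2)*(5*1))+((6*2)*(9*z)))*(b*x))
Apply DISTRIBUTE at root (target: ((((6*2)*(5*1))+((6*2)*(9*z)))*(b*x))): ((((6*2)*(5*1))+((6*2)*(9*z)))*(b*x)) -> ((((6*2)*(5*1))*(b*x))+(((6*2)*(9*z))*(b*x)))
Apply SIMPLIFY at LLL (target: (6*2)): ((((6*2)*(5*1))*(b*x))+(((6*2)*(9*z))*(b*x))) -> (((12*(5*1))*(b*x))+(((6*2)*(9*z))*(b*x)))
Apply SIMPLIFY at LLR (target: (5*1)): (((12*(5*1))*(b*x))+(((6*2)*(9*z))*(b*x))) -> (((12*5)*(b*x))+(((6*2)*(9*z))*(b*x)))

Answer: (((12*5)*(b*x))+(((6*2)*(9*z))*(b*x)))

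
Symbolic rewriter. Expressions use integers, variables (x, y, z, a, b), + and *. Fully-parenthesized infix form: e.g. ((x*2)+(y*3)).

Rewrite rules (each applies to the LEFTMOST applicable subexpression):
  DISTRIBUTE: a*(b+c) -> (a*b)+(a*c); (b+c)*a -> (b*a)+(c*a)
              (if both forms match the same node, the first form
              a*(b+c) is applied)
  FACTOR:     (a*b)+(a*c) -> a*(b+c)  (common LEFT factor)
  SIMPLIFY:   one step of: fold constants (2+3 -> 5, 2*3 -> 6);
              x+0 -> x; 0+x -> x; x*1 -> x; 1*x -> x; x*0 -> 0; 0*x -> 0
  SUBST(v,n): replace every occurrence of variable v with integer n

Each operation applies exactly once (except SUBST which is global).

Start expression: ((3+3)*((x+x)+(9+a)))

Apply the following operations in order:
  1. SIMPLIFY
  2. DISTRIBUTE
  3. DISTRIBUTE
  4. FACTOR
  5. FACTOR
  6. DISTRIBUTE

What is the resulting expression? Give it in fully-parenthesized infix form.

Answer: ((6*(x+x))+(6*(9+a)))

Derivation:
Start: ((3+3)*((x+x)+(9+a)))
Apply SIMPLIFY at L (target: (3+3)): ((3+3)*((x+x)+(9+a))) -> (6*((x+x)+(9+a)))
Apply DISTRIBUTE at root (target: (6*((x+x)+(9+a)))): (6*((x+x)+(9+a))) -> ((6*(x+x))+(6*(9+a)))
Apply DISTRIBUTE at L (target: (6*(x+x))): ((6*(x+x))+(6*(9+a))) -> (((6*x)+(6*x))+(6*(9+a)))
Apply FACTOR at L (target: ((6*x)+(6*x))): (((6*x)+(6*x))+(6*(9+a))) -> ((6*(x+x))+(6*(9+a)))
Apply FACTOR at root (target: ((6*(x+x))+(6*(9+a)))): ((6*(x+x))+(6*(9+a))) -> (6*((x+x)+(9+a)))
Apply DISTRIBUTE at root (target: (6*((x+x)+(9+a)))): (6*((x+x)+(9+a))) -> ((6*(x+x))+(6*(9+a)))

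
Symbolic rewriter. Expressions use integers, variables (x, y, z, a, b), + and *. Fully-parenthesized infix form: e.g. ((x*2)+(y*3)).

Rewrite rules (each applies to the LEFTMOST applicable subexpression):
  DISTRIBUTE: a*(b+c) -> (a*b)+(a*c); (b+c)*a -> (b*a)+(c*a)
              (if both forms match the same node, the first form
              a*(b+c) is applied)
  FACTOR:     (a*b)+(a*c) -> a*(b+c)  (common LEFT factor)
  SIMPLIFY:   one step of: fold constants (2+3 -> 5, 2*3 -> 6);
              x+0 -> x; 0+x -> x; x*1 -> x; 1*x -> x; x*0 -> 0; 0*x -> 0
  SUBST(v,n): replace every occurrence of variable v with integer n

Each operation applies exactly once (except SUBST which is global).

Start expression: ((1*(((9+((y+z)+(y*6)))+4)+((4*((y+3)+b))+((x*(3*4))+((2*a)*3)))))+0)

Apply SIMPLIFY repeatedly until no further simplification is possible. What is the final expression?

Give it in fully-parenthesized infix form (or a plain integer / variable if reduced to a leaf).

Start: ((1*(((9+((y+z)+(y*6)))+4)+((4*((y+3)+b))+((x*(3*4))+((2*a)*3)))))+0)
Step 1: at root: ((1*(((9+((y+z)+(y*6)))+4)+((4*((y+3)+b))+((x*(3*4))+((2*a)*3)))))+0) -> (1*(((9+((y+z)+(y*6)))+4)+((4*((y+3)+b))+((x*(3*4))+((2*a)*3))))); overall: ((1*(((9+((y+z)+(y*6)))+4)+((4*((y+3)+b))+((x*(3*4))+((2*a)*3)))))+0) -> (1*(((9+((y+z)+(y*6)))+4)+((4*((y+3)+b))+((x*(3*4))+((2*a)*3)))))
Step 2: at root: (1*(((9+((y+z)+(y*6)))+4)+((4*((y+3)+b))+((x*(3*4))+((2*a)*3))))) -> (((9+((y+z)+(y*6)))+4)+((4*((y+3)+b))+((x*(3*4))+((2*a)*3)))); overall: (1*(((9+((y+z)+(y*6)))+4)+((4*((y+3)+b))+((x*(3*4))+((2*a)*3))))) -> (((9+((y+z)+(y*6)))+4)+((4*((y+3)+b))+((x*(3*4))+((2*a)*3))))
Step 3: at RRLR: (3*4) -> 12; overall: (((9+((y+z)+(y*6)))+4)+((4*((y+3)+b))+((x*(3*4))+((2*a)*3)))) -> (((9+((y+z)+(y*6)))+4)+((4*((y+3)+b))+((x*12)+((2*a)*3))))
Fixed point: (((9+((y+z)+(y*6)))+4)+((4*((y+3)+b))+((x*12)+((2*a)*3))))

Answer: (((9+((y+z)+(y*6)))+4)+((4*((y+3)+b))+((x*12)+((2*a)*3))))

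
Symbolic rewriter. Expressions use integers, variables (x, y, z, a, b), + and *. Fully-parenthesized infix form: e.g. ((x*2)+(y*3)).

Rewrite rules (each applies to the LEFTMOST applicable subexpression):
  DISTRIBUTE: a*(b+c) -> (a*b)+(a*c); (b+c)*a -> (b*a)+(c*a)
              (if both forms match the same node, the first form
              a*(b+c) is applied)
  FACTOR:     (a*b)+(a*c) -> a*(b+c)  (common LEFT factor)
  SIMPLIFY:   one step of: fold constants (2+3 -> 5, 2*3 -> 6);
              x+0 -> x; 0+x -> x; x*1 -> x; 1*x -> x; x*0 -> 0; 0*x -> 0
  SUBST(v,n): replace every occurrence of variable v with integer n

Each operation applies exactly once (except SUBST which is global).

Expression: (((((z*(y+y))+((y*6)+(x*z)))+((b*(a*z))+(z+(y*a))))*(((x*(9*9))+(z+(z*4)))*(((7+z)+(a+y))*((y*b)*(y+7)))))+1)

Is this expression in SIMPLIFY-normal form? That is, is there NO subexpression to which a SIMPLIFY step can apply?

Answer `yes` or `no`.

Expression: (((((z*(y+y))+((y*6)+(x*z)))+((b*(a*z))+(z+(y*a))))*(((x*(9*9))+(z+(z*4)))*(((7+z)+(a+y))*((y*b)*(y+7)))))+1)
Scanning for simplifiable subexpressions (pre-order)...
  at root: (((((z*(y+y))+((y*6)+(x*z)))+((b*(a*z))+(z+(y*a))))*(((x*(9*9))+(z+(z*4)))*(((7+z)+(a+y))*((y*b)*(y+7)))))+1) (not simplifiable)
  at L: ((((z*(y+y))+((y*6)+(x*z)))+((b*(a*z))+(z+(y*a))))*(((x*(9*9))+(z+(z*4)))*(((7+z)+(a+y))*((y*b)*(y+7))))) (not simplifiable)
  at LL: (((z*(y+y))+((y*6)+(x*z)))+((b*(a*z))+(z+(y*a)))) (not simplifiable)
  at LLL: ((z*(y+y))+((y*6)+(x*z))) (not simplifiable)
  at LLLL: (z*(y+y)) (not simplifiable)
  at LLLLR: (y+y) (not simplifiable)
  at LLLR: ((y*6)+(x*z)) (not simplifiable)
  at LLLRL: (y*6) (not simplifiable)
  at LLLRR: (x*z) (not simplifiable)
  at LLR: ((b*(a*z))+(z+(y*a))) (not simplifiable)
  at LLRL: (b*(a*z)) (not simplifiable)
  at LLRLR: (a*z) (not simplifiable)
  at LLRR: (z+(y*a)) (not simplifiable)
  at LLRRR: (y*a) (not simplifiable)
  at LR: (((x*(9*9))+(z+(z*4)))*(((7+z)+(a+y))*((y*b)*(y+7)))) (not simplifiable)
  at LRL: ((x*(9*9))+(z+(z*4))) (not simplifiable)
  at LRLL: (x*(9*9)) (not simplifiable)
  at LRLLR: (9*9) (SIMPLIFIABLE)
  at LRLR: (z+(z*4)) (not simplifiable)
  at LRLRR: (z*4) (not simplifiable)
  at LRR: (((7+z)+(a+y))*((y*b)*(y+7))) (not simplifiable)
  at LRRL: ((7+z)+(a+y)) (not simplifiable)
  at LRRLL: (7+z) (not simplifiable)
  at LRRLR: (a+y) (not simplifiable)
  at LRRR: ((y*b)*(y+7)) (not simplifiable)
  at LRRRL: (y*b) (not simplifiable)
  at LRRRR: (y+7) (not simplifiable)
Found simplifiable subexpr at path LRLLR: (9*9)
One SIMPLIFY step would give: (((((z*(y+y))+((y*6)+(x*z)))+((b*(a*z))+(z+(y*a))))*(((x*81)+(z+(z*4)))*(((7+z)+(a+y))*((y*b)*(y+7)))))+1)
-> NOT in normal form.

Answer: no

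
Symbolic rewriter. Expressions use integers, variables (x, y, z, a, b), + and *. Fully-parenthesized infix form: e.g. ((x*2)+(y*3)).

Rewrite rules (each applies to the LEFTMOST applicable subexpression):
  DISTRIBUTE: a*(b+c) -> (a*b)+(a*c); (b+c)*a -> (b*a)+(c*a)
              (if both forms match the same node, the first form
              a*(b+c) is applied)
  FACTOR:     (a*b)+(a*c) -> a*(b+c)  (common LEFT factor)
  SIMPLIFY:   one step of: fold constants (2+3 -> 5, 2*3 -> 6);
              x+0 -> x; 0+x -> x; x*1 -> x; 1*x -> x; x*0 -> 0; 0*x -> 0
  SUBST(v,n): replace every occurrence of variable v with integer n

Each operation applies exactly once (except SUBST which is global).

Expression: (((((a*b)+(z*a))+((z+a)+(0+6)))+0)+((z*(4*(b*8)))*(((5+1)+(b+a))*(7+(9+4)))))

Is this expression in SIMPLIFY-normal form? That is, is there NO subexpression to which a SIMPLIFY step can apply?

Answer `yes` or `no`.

Answer: no

Derivation:
Expression: (((((a*b)+(z*a))+((z+a)+(0+6)))+0)+((z*(4*(b*8)))*(((5+1)+(b+a))*(7+(9+4)))))
Scanning for simplifiable subexpressions (pre-order)...
  at root: (((((a*b)+(z*a))+((z+a)+(0+6)))+0)+((z*(4*(b*8)))*(((5+1)+(b+a))*(7+(9+4))))) (not simplifiable)
  at L: ((((a*b)+(z*a))+((z+a)+(0+6)))+0) (SIMPLIFIABLE)
  at LL: (((a*b)+(z*a))+((z+a)+(0+6))) (not simplifiable)
  at LLL: ((a*b)+(z*a)) (not simplifiable)
  at LLLL: (a*b) (not simplifiable)
  at LLLR: (z*a) (not simplifiable)
  at LLR: ((z+a)+(0+6)) (not simplifiable)
  at LLRL: (z+a) (not simplifiable)
  at LLRR: (0+6) (SIMPLIFIABLE)
  at R: ((z*(4*(b*8)))*(((5+1)+(b+a))*(7+(9+4)))) (not simplifiable)
  at RL: (z*(4*(b*8))) (not simplifiable)
  at RLR: (4*(b*8)) (not simplifiable)
  at RLRR: (b*8) (not simplifiable)
  at RR: (((5+1)+(b+a))*(7+(9+4))) (not simplifiable)
  at RRL: ((5+1)+(b+a)) (not simplifiable)
  at RRLL: (5+1) (SIMPLIFIABLE)
  at RRLR: (b+a) (not simplifiable)
  at RRR: (7+(9+4)) (not simplifiable)
  at RRRR: (9+4) (SIMPLIFIABLE)
Found simplifiable subexpr at path L: ((((a*b)+(z*a))+((z+a)+(0+6)))+0)
One SIMPLIFY step would give: ((((a*b)+(z*a))+((z+a)+(0+6)))+((z*(4*(b*8)))*(((5+1)+(b+a))*(7+(9+4)))))
-> NOT in normal form.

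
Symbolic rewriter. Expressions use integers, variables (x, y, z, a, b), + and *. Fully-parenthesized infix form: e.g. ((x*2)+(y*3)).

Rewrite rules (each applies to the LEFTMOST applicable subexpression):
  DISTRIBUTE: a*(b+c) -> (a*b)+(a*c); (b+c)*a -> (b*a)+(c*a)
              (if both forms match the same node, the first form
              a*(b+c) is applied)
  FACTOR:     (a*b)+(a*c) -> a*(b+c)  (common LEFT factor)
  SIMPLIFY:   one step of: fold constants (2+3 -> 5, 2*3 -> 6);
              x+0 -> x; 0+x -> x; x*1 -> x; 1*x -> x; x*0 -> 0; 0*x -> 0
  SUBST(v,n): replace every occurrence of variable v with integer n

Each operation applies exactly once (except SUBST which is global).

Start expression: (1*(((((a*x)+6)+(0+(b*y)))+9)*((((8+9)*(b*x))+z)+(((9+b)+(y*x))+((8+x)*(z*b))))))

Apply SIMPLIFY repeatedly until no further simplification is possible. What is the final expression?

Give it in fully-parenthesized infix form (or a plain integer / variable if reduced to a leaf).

Answer: (((((a*x)+6)+(b*y))+9)*(((17*(b*x))+z)+(((9+b)+(y*x))+((8+x)*(z*b)))))

Derivation:
Start: (1*(((((a*x)+6)+(0+(b*y)))+9)*((((8+9)*(b*x))+z)+(((9+b)+(y*x))+((8+x)*(z*b))))))
Step 1: at root: (1*(((((a*x)+6)+(0+(b*y)))+9)*((((8+9)*(b*x))+z)+(((9+b)+(y*x))+((8+x)*(z*b)))))) -> (((((a*x)+6)+(0+(b*y)))+9)*((((8+9)*(b*x))+z)+(((9+b)+(y*x))+((8+x)*(z*b))))); overall: (1*(((((a*x)+6)+(0+(b*y)))+9)*((((8+9)*(b*x))+z)+(((9+b)+(y*x))+((8+x)*(z*b)))))) -> (((((a*x)+6)+(0+(b*y)))+9)*((((8+9)*(b*x))+z)+(((9+b)+(y*x))+((8+x)*(z*b)))))
Step 2: at LLR: (0+(b*y)) -> (b*y); overall: (((((a*x)+6)+(0+(b*y)))+9)*((((8+9)*(b*x))+z)+(((9+b)+(y*x))+((8+x)*(z*b))))) -> (((((a*x)+6)+(b*y))+9)*((((8+9)*(b*x))+z)+(((9+b)+(y*x))+((8+x)*(z*b)))))
Step 3: at RLLL: (8+9) -> 17; overall: (((((a*x)+6)+(b*y))+9)*((((8+9)*(b*x))+z)+(((9+b)+(y*x))+((8+x)*(z*b))))) -> (((((a*x)+6)+(b*y))+9)*(((17*(b*x))+z)+(((9+b)+(y*x))+((8+x)*(z*b)))))
Fixed point: (((((a*x)+6)+(b*y))+9)*(((17*(b*x))+z)+(((9+b)+(y*x))+((8+x)*(z*b)))))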